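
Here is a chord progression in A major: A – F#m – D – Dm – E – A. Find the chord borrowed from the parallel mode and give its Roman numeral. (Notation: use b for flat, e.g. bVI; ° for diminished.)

In A major the diatonic chords are A, Bm, C#m, D, E, F#m, G#dim. A, F#m, D and E all belong to that set. Dm (D–F–A) doesn't fit — on degree 4 A major would have D (IV). Dm is the degree-4 chord of A minor, so it is the borrowed iv.

iv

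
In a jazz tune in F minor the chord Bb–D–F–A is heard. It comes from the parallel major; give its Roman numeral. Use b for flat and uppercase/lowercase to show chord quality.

The root Bb is the diatonic 4th degree of F minor; the borrowing shows in the chord quality. Diatonically F minor has Bbm (iv) on that degree; Bb–D–F–A is instead the major-seventh chord native to F major, so it takes the label IVmaj7.

IVmaj7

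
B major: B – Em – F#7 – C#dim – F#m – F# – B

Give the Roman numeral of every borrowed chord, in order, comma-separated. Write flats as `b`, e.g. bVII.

In B major the diatonic chords are B, C#m, D#m, E, F#, G#m, A#dim. B, F#7 and F# are all diatonic. But Em (E–G–B) is foreign: the diatonic IV on degree 4 is E, whereas Em comes from B minor. It is labeled iv. C#dim (C#–E–G) doesn't fit — on degree 2 B major would have C#m (ii). C#dim is the degree-2 chord of B minor, so it is the borrowed ii°. F#m (F#–A–C#) doesn't fit — on degree 5 B major would have F# (V). F#m is the degree-5 chord of B minor, so it is the borrowed v.

iv, ii°, v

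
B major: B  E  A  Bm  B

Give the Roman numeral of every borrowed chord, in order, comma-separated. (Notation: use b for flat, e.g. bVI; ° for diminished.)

B major has the diatonic set B, C#m, D#m, E, F#, G#m, A#dim. B and E are both diatonic. A (A–C#–E) is not: scale degree 7 in B major carries A#dim (vii°). In B minor the chord on that degree is A, so here it functions as bVII, borrowed from the parallel minor. But Bm (B–D–F#) is foreign: the diatonic I on degree 1 is B, whereas Bm comes from B minor. It is labeled i.

bVII, i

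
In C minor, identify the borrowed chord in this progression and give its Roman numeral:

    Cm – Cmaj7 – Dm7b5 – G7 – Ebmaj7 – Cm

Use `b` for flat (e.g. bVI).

Imaj7

In C minor (with V from harmonic minor) the diatonic chords are Cm, Ddim, Eb, Fm, G, Ab, Bb. Cm, Dm7b5, G7 and Ebmaj7 are all diatonic. Cmaj7 (C–E–G–B) is not: scale degree 1 in C minor carries Cm (i). In C major the chord on that degree is Cmaj7, so here it functions as Imaj7, borrowed from the parallel major.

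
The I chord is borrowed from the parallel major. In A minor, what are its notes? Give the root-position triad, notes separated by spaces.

A C# E

The root, A, is scale degree 1 — the same note in A minor and A major; only the chord quality changes. Building the major chord from the parallel major on A: A–C#–E.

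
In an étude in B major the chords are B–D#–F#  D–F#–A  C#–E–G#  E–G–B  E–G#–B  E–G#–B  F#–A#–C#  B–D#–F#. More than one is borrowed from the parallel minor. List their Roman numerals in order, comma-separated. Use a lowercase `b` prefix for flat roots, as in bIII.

bIII, iv

The diatonic triads in B major are B, C#m, D#m, E, F#, G#m, A#dim. Of the given chords, B–D#–F# = B, C#–E–G# = C#m, E–G#–B = E and F#–A#–C# = F# are diatonic. But D–F#–A is foreign: the diatonic iii on degree 3 is D#m, whereas D comes from B minor. It is labeled bIII. E–G–B is not: scale degree 4 in B major carries E (IV). In B minor the chord on that degree is Em, so here it functions as iv, borrowed from the parallel minor.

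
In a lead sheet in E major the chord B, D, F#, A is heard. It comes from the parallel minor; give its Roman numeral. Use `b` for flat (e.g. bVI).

The root B is the diatonic 5th degree of E major; the borrowing shows in the chord quality. Diatonically E major has B (V) on that degree; B–D–F#–A is instead the minor-seventh chord native to E minor, so it takes the label v7.

v7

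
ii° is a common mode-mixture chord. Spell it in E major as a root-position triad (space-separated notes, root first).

The root, F#, is scale degree 2 — the same note in E major and E minor; only the chord quality changes. Building the diminished chord from the parallel minor on F#: F#–A–C.

F# A C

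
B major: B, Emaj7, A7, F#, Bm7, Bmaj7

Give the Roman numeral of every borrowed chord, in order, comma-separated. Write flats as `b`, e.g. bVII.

The diatonic triads in B major are B, C#m, D#m, E, F#, G#m, A#dim. B, Emaj7, F# and Bmaj7 all belong to that set. But A7 (A–C#–E–G) is foreign: the diatonic vii° on degree 7 is A#dim, whereas A7 comes from B minor. It is labeled bVII7. Bm7 (B–D–F#–A) is not: scale degree 1 in B major carries B (I). In B minor the chord on that degree is Bm7, so here it functions as i7, borrowed from the parallel minor.

bVII7, i7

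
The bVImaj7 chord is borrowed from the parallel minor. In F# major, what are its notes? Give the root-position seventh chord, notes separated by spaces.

D F# A C#

Scale degree 6 in F# major is D#. bVImaj7 uses the lowered form, D, taken from F# minor. Building the major-seventh chord from the parallel minor on D: D–F#–A–C#.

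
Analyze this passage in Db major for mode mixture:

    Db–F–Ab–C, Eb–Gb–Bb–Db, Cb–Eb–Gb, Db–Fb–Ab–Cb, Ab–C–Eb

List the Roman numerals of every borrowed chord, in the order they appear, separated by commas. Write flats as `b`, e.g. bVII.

bVII, i7

The diatonic triads in Db major are Db, Ebm, Fm, Gb, Ab, Bbm, Cdim. Db–F–Ab–C = Dbmaj7, Eb–Gb–Bb–Db = Ebm7 and Ab–C–Eb = Ab are all diatonic. Cb–Eb–Gb is not: scale degree 7 in Db major carries Cdim (vii°). In Db minor the chord on that degree is Cb, so here it functions as bVII, borrowed from the parallel minor. Db–Fb–Ab–Cb doesn't fit — on degree 1 Db major would have Db (I). Dbm7 is the degree-1 chord of Db minor, so it is the borrowed i7.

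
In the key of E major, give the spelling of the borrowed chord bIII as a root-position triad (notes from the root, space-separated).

G B D

bIII is built on the lowered scale degree 3. In E major degree 3 is G#; lowered it becomes G. Stacking thirds in E minor on G gives G–B–D.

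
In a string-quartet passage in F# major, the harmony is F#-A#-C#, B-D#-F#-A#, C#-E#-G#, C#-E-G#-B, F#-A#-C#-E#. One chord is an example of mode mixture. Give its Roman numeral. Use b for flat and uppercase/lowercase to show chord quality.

In F# major the diatonic chords are F#, G#m, A#m, B, C#, D#m, E#dim. F#–A#–C# = F#, B–D#–F#–A# = Bmaj7, C#–E#–G# = C# and F#–A#–C#–E# = F#maj7 all belong to that set. But C#–E–G#–B is foreign: the diatonic V on degree 5 is C#, whereas C#m7 comes from F# minor. It is labeled v7.

v7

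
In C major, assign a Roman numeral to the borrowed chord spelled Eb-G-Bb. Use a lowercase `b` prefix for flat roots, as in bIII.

In C major scale degree 3 is E; Eb is its lowered form, from C minor. Diatonically C major has Em (iii) on that degree; Eb–G–Bb is instead the major chord native to C minor, so it takes the label bIII.

bIII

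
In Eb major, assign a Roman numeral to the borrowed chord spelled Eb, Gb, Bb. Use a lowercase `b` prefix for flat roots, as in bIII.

Eb is scale degree 1 in Eb major. Diatonically Eb major has Eb (I) on that degree; Eb–Gb–Bb is instead the minor chord native to Eb minor, so it takes the label i.

i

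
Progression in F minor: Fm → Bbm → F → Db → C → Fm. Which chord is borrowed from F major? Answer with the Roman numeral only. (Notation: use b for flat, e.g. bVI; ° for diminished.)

The diatonic triads in F minor (with V from harmonic minor) are Fm, Gdim, Ab, Bbm, C, Db, Eb. Fm, Bbm, Db and C all belong to that set. F (F–A–C) doesn't fit — on degree 1 F minor would have Fm (i). F is the degree-1 chord of F major, so it is the borrowed I.

I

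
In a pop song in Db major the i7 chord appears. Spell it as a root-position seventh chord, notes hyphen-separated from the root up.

The root, Db, is scale degree 1 — the same note in Db major and Db minor; only the chord quality changes. In Db minor the chord on Db is Db–Fb–Ab–Cb.

Db-Fb-Ab-Cb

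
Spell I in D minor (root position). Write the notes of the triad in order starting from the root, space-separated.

The root, D, is scale degree 1 — the same note in D minor and D major; only the chord quality changes. Building the major chord from the parallel major on D: D–F#–A.

D F# A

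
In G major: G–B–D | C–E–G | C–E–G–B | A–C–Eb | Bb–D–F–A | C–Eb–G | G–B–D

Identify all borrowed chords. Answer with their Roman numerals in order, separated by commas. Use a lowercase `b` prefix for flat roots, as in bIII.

The diatonic triads in G major are G, Am, Bm, C, D, Em, F#dim. G–B–D = G, C–E–G = C and C–E–G–B = Cmaj7 all belong to that set. But A–C–Eb is foreign: the diatonic ii on degree 2 is Am, whereas Adim comes from G minor. It is labeled ii°. Bb–D–F–A doesn't fit — on degree 3 G major would have Bm (iii). Bbmaj7 is the degree-3 chord of G minor, so it is the borrowed bIIImaj7. But C–Eb–G is foreign: the diatonic IV on degree 4 is C, whereas Cm comes from G minor. It is labeled iv.

ii°, bIIImaj7, iv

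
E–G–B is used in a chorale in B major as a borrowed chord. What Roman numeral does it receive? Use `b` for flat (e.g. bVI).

iv

E is scale degree 4 in B major. The diatonic chord on degree 4 would be E (IV), but E–G–B is the minor chord from B minor. As a borrowed chord it is labeled iv.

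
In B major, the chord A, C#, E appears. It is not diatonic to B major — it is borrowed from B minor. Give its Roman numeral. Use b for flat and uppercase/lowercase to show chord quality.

The root A is the lowered 7th scale degree — diatonically B major has A# there. Diatonically B major has A#dim (vii°) on that degree; A–C#–E is instead the major chord native to B minor, so it takes the label bVII.

bVII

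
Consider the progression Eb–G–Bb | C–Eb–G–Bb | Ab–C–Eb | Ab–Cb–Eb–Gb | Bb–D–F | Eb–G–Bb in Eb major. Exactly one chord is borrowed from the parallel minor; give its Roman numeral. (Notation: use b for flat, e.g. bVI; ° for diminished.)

Eb major has the diatonic set Eb, Fm, Gm, Ab, Bb, Cm, Ddim. Eb–G–Bb = Eb, C–Eb–G–Bb = Cm7, Ab–C–Eb = Ab and Bb–D–F = Bb all belong to that set. Ab–Cb–Eb–Gb is not: scale degree 4 in Eb major carries Ab (IV). In Eb minor the chord on that degree is Abm7, so here it functions as iv7, borrowed from the parallel minor.

iv7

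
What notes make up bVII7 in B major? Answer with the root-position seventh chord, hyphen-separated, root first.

A-C#-E-G

bVII7 is built on the lowered scale degree 7. In B major degree 7 is A#; lowered it becomes A. Stacking thirds in B minor on A gives A–C#–E–G.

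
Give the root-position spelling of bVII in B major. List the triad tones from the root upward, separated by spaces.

The root of bVII is the lowered 7th degree: A# becomes A. Stacking thirds in B minor on A gives A–C#–E.

A C# E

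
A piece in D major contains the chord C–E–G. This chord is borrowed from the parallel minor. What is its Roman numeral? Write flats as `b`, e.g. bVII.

In D major scale degree 7 is C#; C is its lowered form, from D minor. Diatonically D major has C#dim (vii°) on that degree; C–E–G is instead the major chord native to D minor, so it takes the label bVII.

bVII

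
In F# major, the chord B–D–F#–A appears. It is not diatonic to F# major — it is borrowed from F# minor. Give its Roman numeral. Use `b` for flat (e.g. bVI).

iv7

The root B is the diatonic 4th degree of F# major; the borrowing shows in the chord quality. Diatonically F# major has B (IV) on that degree; B–D–F#–A is instead the minor-seventh chord native to F# minor, so it takes the label iv7.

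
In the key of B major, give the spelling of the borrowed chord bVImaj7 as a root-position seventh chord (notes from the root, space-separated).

bVImaj7 is built on the lowered scale degree 6. In B major degree 6 is G#; lowered it becomes G. In B minor the chord on G is G–B–D–F#.

G B D F#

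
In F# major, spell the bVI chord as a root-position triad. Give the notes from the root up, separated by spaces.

D F# A

Scale degree 6 in F# major is D#. bVI uses the lowered form, D, taken from F# minor. Building the major chord from the parallel minor on D: D–F#–A.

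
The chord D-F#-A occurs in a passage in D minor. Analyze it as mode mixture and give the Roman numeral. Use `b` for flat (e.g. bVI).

D is scale degree 1 in D minor. Diatonically D minor has Dm (i) on that degree; D–F#–A is instead the major chord native to D major, so it takes the label I.

I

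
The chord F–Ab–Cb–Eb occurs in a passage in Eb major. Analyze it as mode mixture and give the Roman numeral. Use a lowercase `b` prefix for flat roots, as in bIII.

iiø7

The root F is the diatonic 2nd degree of Eb major; the borrowing shows in the chord quality. Diatonically Eb major has Fm (ii) on that degree; F–Ab–Cb–Eb is instead the half-diminished-seventh chord native to Eb minor, so it takes the label iiø7.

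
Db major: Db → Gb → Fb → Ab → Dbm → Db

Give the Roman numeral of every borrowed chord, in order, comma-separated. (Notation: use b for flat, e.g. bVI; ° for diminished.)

Db major has the diatonic set Db, Ebm, Fm, Gb, Ab, Bbm, Cdim. Of the given chords, Db, Gb and Ab are diatonic. Fb (Fb–Ab–Cb) is not: scale degree 3 in Db major carries Fm (iii). In Db minor the chord on that degree is Fb, so here it functions as bIII, borrowed from the parallel minor. But Dbm (Db–Fb–Ab) is foreign: the diatonic I on degree 1 is Db, whereas Dbm comes from Db minor. It is labeled i.

bIII, i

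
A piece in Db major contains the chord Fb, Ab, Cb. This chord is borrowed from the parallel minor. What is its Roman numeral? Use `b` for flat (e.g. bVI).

Fb is the lowered form of scale degree 3 in Db major (the diatonic degree 3 is F). Fb–Ab–Cb is a major chord — the form found in Db minor, not the diatonic iii (Fm). Borrowed into Db major it is written bIII.

bIII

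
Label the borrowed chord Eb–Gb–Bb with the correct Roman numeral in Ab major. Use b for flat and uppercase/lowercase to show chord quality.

The root Eb is the diatonic 5th degree of Ab major; the borrowing shows in the chord quality. Diatonically Ab major has Eb (V) on that degree; Eb–Gb–Bb is instead the minor chord native to Ab minor, so it takes the label v.

v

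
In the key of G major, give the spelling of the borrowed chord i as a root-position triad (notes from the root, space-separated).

G Bb D

The root, G, is scale degree 1 — the same note in G major and G minor; only the chord quality changes. In G minor the chord on G is G–Bb–D.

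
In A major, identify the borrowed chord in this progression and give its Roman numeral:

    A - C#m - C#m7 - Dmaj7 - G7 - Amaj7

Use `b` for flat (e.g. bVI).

The diatonic triads in A major are A, Bm, C#m, D, E, F#m, G#dim. A, C#m, C#m7, Dmaj7 and Amaj7 are all diatonic. G7 (G–B–D–F) is not: scale degree 7 in A major carries G#dim (vii°). In A minor the chord on that degree is G7, so here it functions as bVII7, borrowed from the parallel minor.

bVII7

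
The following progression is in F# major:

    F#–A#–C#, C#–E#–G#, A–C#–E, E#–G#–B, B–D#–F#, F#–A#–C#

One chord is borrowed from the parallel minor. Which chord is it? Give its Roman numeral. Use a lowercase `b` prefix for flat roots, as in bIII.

bIII

In F# major the diatonic chords are F#, G#m, A#m, B, C#, D#m, E#dim. F#–A#–C# = F#, C#–E#–G# = C#, E#–G#–B = E#dim and B–D#–F# = B all belong to that set. A–C#–E doesn't fit — on degree 3 F# major would have A#m (iii). A is the degree-3 chord of F# minor, so it is the borrowed bIII.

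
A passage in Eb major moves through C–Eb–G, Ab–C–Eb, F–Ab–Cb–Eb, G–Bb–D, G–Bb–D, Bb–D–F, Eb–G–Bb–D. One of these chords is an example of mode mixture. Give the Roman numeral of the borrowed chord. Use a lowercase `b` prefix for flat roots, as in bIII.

iiø7

In Eb major the diatonic chords are Eb, Fm, Gm, Ab, Bb, Cm, Ddim. Of the given chords, C–Eb–G = Cm, Ab–C–Eb = Ab, G–Bb–D = Gm, Bb–D–F = Bb and Eb–G–Bb–D = Ebmaj7 are diatonic. F–Ab–Cb–Eb is not: scale degree 2 in Eb major carries Fm (ii). In Eb minor the chord on that degree is Fm7b5, so here it functions as iiø7, borrowed from the parallel minor.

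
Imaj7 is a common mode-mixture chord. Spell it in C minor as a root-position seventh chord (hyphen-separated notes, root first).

Imaj7 is built on scale degree 1, which is C in both C minor and its parallel. Building the major-seventh chord from the parallel major on C: C–E–G–B.

C-E-G-B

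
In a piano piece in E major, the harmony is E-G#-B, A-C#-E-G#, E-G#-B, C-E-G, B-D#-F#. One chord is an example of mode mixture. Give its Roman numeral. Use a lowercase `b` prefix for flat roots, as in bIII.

In E major the diatonic chords are E, F#m, G#m, A, B, C#m, D#dim. E–G#–B = E, A–C#–E–G# = Amaj7 and B–D#–F# = B all belong to that set. C–E–G is not: scale degree 6 in E major carries C#m (vi). In E minor the chord on that degree is C, so here it functions as bVI, borrowed from the parallel minor.

bVI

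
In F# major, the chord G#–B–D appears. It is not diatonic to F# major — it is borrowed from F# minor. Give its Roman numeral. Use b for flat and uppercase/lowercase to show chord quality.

ii°

G# is scale degree 2 in F# major. The diatonic chord on degree 2 would be G#m (ii), but G#–B–D is the diminished chord from F# minor. As a borrowed chord it is labeled ii°.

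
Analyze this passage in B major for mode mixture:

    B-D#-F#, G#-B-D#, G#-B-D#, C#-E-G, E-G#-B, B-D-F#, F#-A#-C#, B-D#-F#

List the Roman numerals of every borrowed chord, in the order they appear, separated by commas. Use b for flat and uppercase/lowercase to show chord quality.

ii°, i

The diatonic triads in B major are B, C#m, D#m, E, F#, G#m, A#dim. Of the given chords, B–D#–F# = B, G#–B–D# = G#m, E–G#–B = E and F#–A#–C# = F# are diatonic. C#–E–G is not: scale degree 2 in B major carries C#m (ii). In B minor the chord on that degree is C#dim, so here it functions as ii°, borrowed from the parallel minor. But B–D–F# is foreign: the diatonic I on degree 1 is B, whereas Bm comes from B minor. It is labeled i.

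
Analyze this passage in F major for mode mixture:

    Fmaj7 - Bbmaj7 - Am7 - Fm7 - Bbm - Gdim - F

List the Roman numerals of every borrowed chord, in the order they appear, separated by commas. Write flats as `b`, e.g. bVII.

The diatonic triads in F major are F, Gm, Am, Bb, C, Dm, Edim. Fmaj7, Bbmaj7, Am7 and F are all diatonic. But Fm7 (F–Ab–C–Eb) is foreign: the diatonic I on degree 1 is F, whereas Fm7 comes from F minor. It is labeled i7. Bbm (Bb–Db–F) is not: scale degree 4 in F major carries Bb (IV). In F minor the chord on that degree is Bbm, so here it functions as iv, borrowed from the parallel minor. But Gdim (G–Bb–Db) is foreign: the diatonic ii on degree 2 is Gm, whereas Gdim comes from F minor. It is labeled ii°.

i7, iv, ii°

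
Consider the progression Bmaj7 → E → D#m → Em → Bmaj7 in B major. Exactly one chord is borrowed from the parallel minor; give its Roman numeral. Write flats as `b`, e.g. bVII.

The diatonic triads in B major are B, C#m, D#m, E, F#, G#m, A#dim. Bmaj7, E and D#m all belong to that set. Em (E–G–B) doesn't fit — on degree 4 B major would have E (IV). Em is the degree-4 chord of B minor, so it is the borrowed iv.

iv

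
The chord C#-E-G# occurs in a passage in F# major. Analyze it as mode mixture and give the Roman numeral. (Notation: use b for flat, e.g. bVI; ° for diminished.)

v

The root C# is the diatonic 5th degree of F# major; the borrowing shows in the chord quality. Diatonically F# major has C# (V) on that degree; C#–E–G# is instead the minor chord native to F# minor, so it takes the label v.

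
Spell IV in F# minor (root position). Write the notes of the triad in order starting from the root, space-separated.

B D# F#

The root, B, is scale degree 4 — the same note in F# minor and F# major; only the chord quality changes. Building the major chord from the parallel major on B: B–D#–F#.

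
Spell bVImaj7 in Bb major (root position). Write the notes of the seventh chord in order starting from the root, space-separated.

Gb Bb Db F

Scale degree 6 in Bb major is G. bVImaj7 uses the lowered form, Gb, taken from Bb minor. Building the major-seventh chord from the parallel minor on Gb: Gb–Bb–Db–F.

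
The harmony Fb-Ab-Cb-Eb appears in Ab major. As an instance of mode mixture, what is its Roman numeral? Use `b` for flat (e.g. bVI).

Fb is the lowered form of scale degree 6 in Ab major (the diatonic degree 6 is F). Diatonically Ab major has Fm (vi) on that degree; Fb–Ab–Cb–Eb is instead the major-seventh chord native to Ab minor, so it takes the label bVImaj7.

bVImaj7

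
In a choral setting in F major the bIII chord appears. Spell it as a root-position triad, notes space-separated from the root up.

Ab C Eb

bIII is built on the lowered scale degree 3. In F major degree 3 is A; lowered it becomes Ab. Building the major chord from the parallel minor on Ab: Ab–C–Eb.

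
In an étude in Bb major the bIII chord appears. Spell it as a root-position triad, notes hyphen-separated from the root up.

The root of bIII is the lowered 3rd degree: D becomes Db. Stacking thirds in Bb minor on Db gives Db–F–Ab.

Db-F-Ab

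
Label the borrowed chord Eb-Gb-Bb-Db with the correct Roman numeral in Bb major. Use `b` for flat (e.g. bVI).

The root Eb is the diatonic 4th degree of Bb major; the borrowing shows in the chord quality. Eb–Gb–Bb–Db is a minor-seventh chord — the form found in Bb minor, not the diatonic IV (Eb). Borrowed into Bb major it is written iv7.

iv7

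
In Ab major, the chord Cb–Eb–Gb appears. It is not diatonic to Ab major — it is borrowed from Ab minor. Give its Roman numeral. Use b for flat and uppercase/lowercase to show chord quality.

bIII

Cb is the lowered form of scale degree 3 in Ab major (the diatonic degree 3 is C). The diatonic chord on degree 3 would be Cm (iii), but Cb–Eb–Gb is the major chord from Ab minor. As a borrowed chord it is labeled bIII.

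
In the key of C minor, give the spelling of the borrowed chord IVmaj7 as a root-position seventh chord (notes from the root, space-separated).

F A C E

The root, F, is scale degree 4 — the same note in C minor and C major; only the chord quality changes. In C major the chord on F is F–A–C–E.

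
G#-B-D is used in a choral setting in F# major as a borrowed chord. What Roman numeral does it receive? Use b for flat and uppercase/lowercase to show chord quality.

The root G# is the diatonic 2nd degree of F# major; the borrowing shows in the chord quality. The diatonic chord on degree 2 would be G#m (ii), but G#–B–D is the diminished chord from F# minor. As a borrowed chord it is labeled ii°.

ii°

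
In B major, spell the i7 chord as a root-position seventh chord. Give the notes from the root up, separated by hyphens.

i7 is built on scale degree 1, which is B in both B major and its parallel. Stacking thirds in B minor on B gives B–D–F#–A.

B-D-F#-A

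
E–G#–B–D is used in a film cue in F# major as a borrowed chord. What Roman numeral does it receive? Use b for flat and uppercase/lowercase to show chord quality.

The root E is the lowered 7th scale degree — diatonically F# major has E# there. E–G#–B–D is a dominant-seventh chord — the form found in F# minor, not the diatonic vii° (E#dim). Borrowed into F# major it is written bVII7.

bVII7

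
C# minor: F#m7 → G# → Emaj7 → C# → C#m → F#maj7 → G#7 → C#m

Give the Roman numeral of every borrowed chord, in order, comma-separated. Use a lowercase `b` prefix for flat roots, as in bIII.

The diatonic triads in C# minor (with V from harmonic minor) are C#m, D#dim, E, F#m, G#, A, B. F#m7, G#, Emaj7, C#m and G#7 all belong to that set. C# (C#–E#–G#) is not: scale degree 1 in C# minor carries C#m (i). In C# major the chord on that degree is C#, so here it functions as I, borrowed from the parallel major. F#maj7 (F#–A#–C#–E#) is not: scale degree 4 in C# minor carries F#m (iv). In C# major the chord on that degree is F#maj7, so here it functions as IVmaj7, borrowed from the parallel major.

I, IVmaj7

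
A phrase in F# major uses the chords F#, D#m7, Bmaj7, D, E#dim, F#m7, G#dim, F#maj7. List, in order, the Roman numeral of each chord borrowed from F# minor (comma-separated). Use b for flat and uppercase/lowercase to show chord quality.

In F# major the diatonic chords are F#, G#m, A#m, B, C#, D#m, E#dim. F#, D#m7, Bmaj7, E#dim and F#maj7 all belong to that set. But D (D–F#–A) is foreign: the diatonic vi on degree 6 is D#m, whereas D comes from F# minor. It is labeled bVI. But F#m7 (F#–A–C#–E) is foreign: the diatonic I on degree 1 is F#, whereas F#m7 comes from F# minor. It is labeled i7. G#dim (G#–B–D) is not: scale degree 2 in F# major carries G#m (ii). In F# minor the chord on that degree is G#dim, so here it functions as ii°, borrowed from the parallel minor.

bVI, i7, ii°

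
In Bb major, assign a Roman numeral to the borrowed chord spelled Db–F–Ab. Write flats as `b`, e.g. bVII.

Db is the lowered form of scale degree 3 in Bb major (the diatonic degree 3 is D). Diatonically Bb major has Dm (iii) on that degree; Db–F–Ab is instead the major chord native to Bb minor, so it takes the label bIII.

bIII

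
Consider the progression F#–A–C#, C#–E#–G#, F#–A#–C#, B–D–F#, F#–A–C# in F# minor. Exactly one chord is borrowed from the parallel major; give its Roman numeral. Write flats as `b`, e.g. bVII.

I

In F# minor (with V from harmonic minor) the diatonic chords are F#m, G#dim, A, Bm, C#, D, E. F#–A–C# = F#m, C#–E#–G# = C# and B–D–F# = Bm all belong to that set. F#–A#–C# doesn't fit — on degree 1 F# minor would have F#m (i). F# is the degree-1 chord of F# major, so it is the borrowed I.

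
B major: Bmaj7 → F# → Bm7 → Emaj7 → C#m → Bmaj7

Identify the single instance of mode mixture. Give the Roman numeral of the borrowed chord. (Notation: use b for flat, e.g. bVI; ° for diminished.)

i7

The diatonic triads in B major are B, C#m, D#m, E, F#, G#m, A#dim. Of the given chords, Bmaj7, F#, Emaj7 and C#m are diatonic. Bm7 (B–D–F#–A) is not: scale degree 1 in B major carries B (I). In B minor the chord on that degree is Bm7, so here it functions as i7, borrowed from the parallel minor.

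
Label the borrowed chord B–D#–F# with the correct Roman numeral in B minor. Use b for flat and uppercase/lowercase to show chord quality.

The root B is the diatonic 1st degree of B minor; the borrowing shows in the chord quality. The diatonic chord on degree 1 would be Bm (i), but B–D#–F# is the major chord from B major. As a borrowed chord it is labeled I.

I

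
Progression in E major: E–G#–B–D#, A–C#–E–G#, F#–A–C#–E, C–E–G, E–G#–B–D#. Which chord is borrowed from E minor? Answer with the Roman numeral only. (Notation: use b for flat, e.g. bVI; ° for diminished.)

In E major the diatonic chords are E, F#m, G#m, A, B, C#m, D#dim. E–G#–B–D# = Emaj7, A–C#–E–G# = Amaj7 and F#–A–C#–E = F#m7 are all diatonic. But C–E–G is foreign: the diatonic vi on degree 6 is C#m, whereas C comes from E minor. It is labeled bVI.

bVI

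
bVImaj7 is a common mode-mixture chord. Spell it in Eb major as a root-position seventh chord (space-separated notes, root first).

Cb Eb Gb Bb

The root of bVImaj7 is the lowered 6th degree: C becomes Cb. Stacking thirds in Eb minor on Cb gives Cb–Eb–Gb–Bb.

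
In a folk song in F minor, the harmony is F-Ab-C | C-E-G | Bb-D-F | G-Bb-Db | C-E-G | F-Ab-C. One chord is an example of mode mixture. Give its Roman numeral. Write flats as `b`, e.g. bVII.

IV

F minor has the diatonic set Fm, Gdim, Ab, Bbm, C, Db, Eb (with V from harmonic minor). Of the given chords, F–Ab–C = Fm, C–E–G = C and G–Bb–Db = Gdim are diatonic. But Bb–D–F is foreign: the diatonic iv on degree 4 is Bbm, whereas Bb comes from F major. It is labeled IV.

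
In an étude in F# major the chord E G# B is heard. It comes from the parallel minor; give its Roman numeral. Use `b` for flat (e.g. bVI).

bVII

E is the lowered form of scale degree 7 in F# major (the diatonic degree 7 is E#). E–G#–B is a major chord — the form found in F# minor, not the diatonic vii° (E#dim). Borrowed into F# major it is written bVII.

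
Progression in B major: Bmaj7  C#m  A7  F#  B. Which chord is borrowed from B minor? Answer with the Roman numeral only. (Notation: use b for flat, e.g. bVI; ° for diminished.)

B major has the diatonic set B, C#m, D#m, E, F#, G#m, A#dim. Bmaj7, C#m, F# and B all belong to that set. A7 (A–C#–E–G) is not: scale degree 7 in B major carries A#dim (vii°). In B minor the chord on that degree is A7, so here it functions as bVII7, borrowed from the parallel minor.

bVII7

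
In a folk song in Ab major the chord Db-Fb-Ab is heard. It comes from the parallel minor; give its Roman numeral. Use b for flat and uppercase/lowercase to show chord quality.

iv

Db is scale degree 4 in Ab major. Diatonically Ab major has Db (IV) on that degree; Db–Fb–Ab is instead the minor chord native to Ab minor, so it takes the label iv.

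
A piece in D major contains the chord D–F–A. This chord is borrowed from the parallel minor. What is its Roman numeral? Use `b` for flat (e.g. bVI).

D is scale degree 1 in D major. Diatonically D major has D (I) on that degree; D–F–A is instead the minor chord native to D minor, so it takes the label i.

i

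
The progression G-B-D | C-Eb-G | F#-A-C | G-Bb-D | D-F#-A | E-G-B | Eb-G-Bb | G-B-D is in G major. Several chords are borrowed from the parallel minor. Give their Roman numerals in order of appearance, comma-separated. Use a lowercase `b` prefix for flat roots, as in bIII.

G major has the diatonic set G, Am, Bm, C, D, Em, F#dim. Of the given chords, G–B–D = G, F#–A–C = F#dim, D–F#–A = D and E–G–B = Em are diatonic. But C–Eb–G is foreign: the diatonic IV on degree 4 is C, whereas Cm comes from G minor. It is labeled iv. G–Bb–D doesn't fit — on degree 1 G major would have G (I). Gm is the degree-1 chord of G minor, so it is the borrowed i. Eb–G–Bb is not: scale degree 6 in G major carries Em (vi). In G minor the chord on that degree is Eb, so here it functions as bVI, borrowed from the parallel minor.

iv, i, bVI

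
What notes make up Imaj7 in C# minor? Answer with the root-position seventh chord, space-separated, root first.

The root, C#, is scale degree 1 — the same note in C# minor and C# major; only the chord quality changes. Building the major-seventh chord from the parallel major on C#: C#–E#–G#–B#.

C# E# G# B#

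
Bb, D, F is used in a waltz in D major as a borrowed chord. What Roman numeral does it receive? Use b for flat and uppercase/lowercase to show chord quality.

The root Bb is the lowered 6th scale degree — diatonically D major has B there. Diatonically D major has Bm (vi) on that degree; Bb–D–F is instead the major chord native to D minor, so it takes the label bVI.

bVI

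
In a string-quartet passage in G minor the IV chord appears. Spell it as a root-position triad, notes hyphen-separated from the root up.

The root, C, is scale degree 4 — the same note in G minor and G major; only the chord quality changes. Building the major chord from the parallel major on C: C–E–G.

C-E-G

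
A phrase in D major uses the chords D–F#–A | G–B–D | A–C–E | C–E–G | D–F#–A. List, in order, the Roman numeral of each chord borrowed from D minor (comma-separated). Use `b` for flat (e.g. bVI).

v, bVII

D major has the diatonic set D, Em, F#m, G, A, Bm, C#dim. D–F#–A = D and G–B–D = G are both diatonic. A–C–E doesn't fit — on degree 5 D major would have A (V). Am is the degree-5 chord of D minor, so it is the borrowed v. But C–E–G is foreign: the diatonic vii° on degree 7 is C#dim, whereas C comes from D minor. It is labeled bVII.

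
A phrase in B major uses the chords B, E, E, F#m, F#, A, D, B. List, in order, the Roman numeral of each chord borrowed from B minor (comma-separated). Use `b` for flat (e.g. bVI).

v, bVII, bIII

B major has the diatonic set B, C#m, D#m, E, F#, G#m, A#dim. B, E and F# all belong to that set. F#m (F#–A–C#) doesn't fit — on degree 5 B major would have F# (V). F#m is the degree-5 chord of B minor, so it is the borrowed v. A (A–C#–E) doesn't fit — on degree 7 B major would have A#dim (vii°). A is the degree-7 chord of B minor, so it is the borrowed bVII. D (D–F#–A) is not: scale degree 3 in B major carries D#m (iii). In B minor the chord on that degree is D, so here it functions as bIII, borrowed from the parallel minor.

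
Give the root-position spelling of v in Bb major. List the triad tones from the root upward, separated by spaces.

v is built on scale degree 5, which is F in both Bb major and its parallel. In Bb minor the chord on F is F–Ab–C.

F Ab C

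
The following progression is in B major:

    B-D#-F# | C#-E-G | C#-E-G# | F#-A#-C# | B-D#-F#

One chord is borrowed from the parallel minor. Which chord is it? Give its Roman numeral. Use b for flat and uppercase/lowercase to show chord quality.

B major has the diatonic set B, C#m, D#m, E, F#, G#m, A#dim. Of the given chords, B–D#–F# = B, C#–E–G# = C#m and F#–A#–C# = F# are diatonic. C#–E–G doesn't fit — on degree 2 B major would have C#m (ii). C#dim is the degree-2 chord of B minor, so it is the borrowed ii°.

ii°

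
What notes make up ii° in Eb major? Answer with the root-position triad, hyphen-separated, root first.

ii° is built on scale degree 2, which is F in both Eb major and its parallel. In Eb minor the chord on F is F–Ab–Cb.

F-Ab-Cb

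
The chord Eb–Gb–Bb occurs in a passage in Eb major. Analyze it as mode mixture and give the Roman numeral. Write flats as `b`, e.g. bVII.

The root Eb is the diatonic 1st degree of Eb major; the borrowing shows in the chord quality. The diatonic chord on degree 1 would be Eb (I), but Eb–Gb–Bb is the minor chord from Eb minor. As a borrowed chord it is labeled i.

i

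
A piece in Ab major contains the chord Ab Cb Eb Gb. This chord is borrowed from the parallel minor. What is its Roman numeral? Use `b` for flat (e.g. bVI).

Ab is scale degree 1 in Ab major. Ab–Cb–Eb–Gb is a minor-seventh chord — the form found in Ab minor, not the diatonic I (Ab). Borrowed into Ab major it is written i7.

i7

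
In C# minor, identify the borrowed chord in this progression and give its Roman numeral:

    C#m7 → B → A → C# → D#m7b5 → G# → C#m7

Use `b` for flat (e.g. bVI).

In C# minor (with V from harmonic minor) the diatonic chords are C#m, D#dim, E, F#m, G#, A, B. C#m7, B, A, D#m7b5 and G# are all diatonic. C# (C#–E#–G#) is not: scale degree 1 in C# minor carries C#m (i). In C# major the chord on that degree is C#, so here it functions as I, borrowed from the parallel major.

I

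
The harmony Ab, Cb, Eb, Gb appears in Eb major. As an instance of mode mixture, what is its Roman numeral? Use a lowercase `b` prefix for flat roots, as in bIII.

The root Ab is the diatonic 4th degree of Eb major; the borrowing shows in the chord quality. The diatonic chord on degree 4 would be Ab (IV), but Ab–Cb–Eb–Gb is the minor-seventh chord from Eb minor. As a borrowed chord it is labeled iv7.

iv7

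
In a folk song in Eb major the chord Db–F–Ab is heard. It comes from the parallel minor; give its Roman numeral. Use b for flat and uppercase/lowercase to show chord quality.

bVII

Db is the lowered form of scale degree 7 in Eb major (the diatonic degree 7 is D). The diatonic chord on degree 7 would be Ddim (vii°), but Db–F–Ab is the major chord from Eb minor. As a borrowed chord it is labeled bVII.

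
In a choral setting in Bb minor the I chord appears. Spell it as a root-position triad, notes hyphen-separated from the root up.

The root, Bb, is scale degree 1 — the same note in Bb minor and Bb major; only the chord quality changes. In Bb major the chord on Bb is Bb–D–F.

Bb-D-F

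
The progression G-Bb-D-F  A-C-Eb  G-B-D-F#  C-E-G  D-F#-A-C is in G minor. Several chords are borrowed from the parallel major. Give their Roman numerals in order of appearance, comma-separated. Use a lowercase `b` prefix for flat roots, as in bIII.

The diatonic triads in G minor (with V from harmonic minor) are Gm, Adim, Bb, Cm, D, Eb, F. G–Bb–D–F = Gm7, A–C–Eb = Adim and D–F#–A–C = D7 are all diatonic. G–B–D–F# is not: scale degree 1 in G minor carries Gm (i). In G major the chord on that degree is Gmaj7, so here it functions as Imaj7, borrowed from the parallel major. But C–E–G is foreign: the diatonic iv on degree 4 is Cm, whereas C comes from G major. It is labeled IV.

Imaj7, IV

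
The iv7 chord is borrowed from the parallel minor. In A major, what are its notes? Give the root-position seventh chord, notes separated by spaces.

D F A C

iv7 is built on scale degree 4, which is D in both A major and its parallel. Building the minor-seventh chord from the parallel minor on D: D–F–A–C.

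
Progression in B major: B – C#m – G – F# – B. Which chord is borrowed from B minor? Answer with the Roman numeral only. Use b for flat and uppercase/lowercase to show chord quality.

The diatonic triads in B major are B, C#m, D#m, E, F#, G#m, A#dim. B, C#m and F# all belong to that set. G (G–B–D) doesn't fit — on degree 6 B major would have G#m (vi). G is the degree-6 chord of B minor, so it is the borrowed bVI.

bVI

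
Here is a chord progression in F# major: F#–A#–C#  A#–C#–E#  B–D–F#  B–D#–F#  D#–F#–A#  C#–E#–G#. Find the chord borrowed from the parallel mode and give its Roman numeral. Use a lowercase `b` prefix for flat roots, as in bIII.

In F# major the diatonic chords are F#, G#m, A#m, B, C#, D#m, E#dim. Of the given chords, F#–A#–C# = F#, A#–C#–E# = A#m, B–D#–F# = B, D#–F#–A# = D#m and C#–E#–G# = C# are diatonic. B–D–F# is not: scale degree 4 in F# major carries B (IV). In F# minor the chord on that degree is Bm, so here it functions as iv, borrowed from the parallel minor.

iv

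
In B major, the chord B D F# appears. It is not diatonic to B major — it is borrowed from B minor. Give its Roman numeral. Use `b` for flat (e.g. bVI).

i

B is scale degree 1 in B major. Diatonically B major has B (I) on that degree; B–D–F# is instead the minor chord native to B minor, so it takes the label i.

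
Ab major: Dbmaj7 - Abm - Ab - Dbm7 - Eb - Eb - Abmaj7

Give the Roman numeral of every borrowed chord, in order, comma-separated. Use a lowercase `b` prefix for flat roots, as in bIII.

i, iv7

Ab major has the diatonic set Ab, Bbm, Cm, Db, Eb, Fm, Gdim. Of the given chords, Dbmaj7, Ab, Eb and Abmaj7 are diatonic. Abm (Ab–Cb–Eb) is not: scale degree 1 in Ab major carries Ab (I). In Ab minor the chord on that degree is Abm, so here it functions as i, borrowed from the parallel minor. But Dbm7 (Db–Fb–Ab–Cb) is foreign: the diatonic IV on degree 4 is Db, whereas Dbm7 comes from Ab minor. It is labeled iv7.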